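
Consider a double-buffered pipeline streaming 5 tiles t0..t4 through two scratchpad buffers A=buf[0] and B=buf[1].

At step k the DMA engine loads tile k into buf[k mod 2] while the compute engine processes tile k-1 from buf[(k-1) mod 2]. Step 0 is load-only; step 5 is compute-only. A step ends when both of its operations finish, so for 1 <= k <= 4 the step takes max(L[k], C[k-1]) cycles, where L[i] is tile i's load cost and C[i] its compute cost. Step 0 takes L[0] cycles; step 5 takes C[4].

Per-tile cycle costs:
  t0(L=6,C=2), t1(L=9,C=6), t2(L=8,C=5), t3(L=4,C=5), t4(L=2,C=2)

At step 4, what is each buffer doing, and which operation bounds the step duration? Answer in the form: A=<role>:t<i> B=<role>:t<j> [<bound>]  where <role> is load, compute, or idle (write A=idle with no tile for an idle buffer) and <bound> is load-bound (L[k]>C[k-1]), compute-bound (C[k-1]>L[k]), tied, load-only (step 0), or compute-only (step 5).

step 4: A=load:t4 B=compute:t3 [compute-bound]

step 0: L[0]=6 → dur=6, Σ=6 | A=load:t0 B=idle [load-only]
step 1: L[1]=9 C[0]=2 → dur=9, Σ=15 | A=compute:t0 B=load:t1 [load-bound]
step 2: L[2]=8 C[1]=6 → dur=8, Σ=23 | A=load:t2 B=compute:t1 [load-bound]
step 3: L[3]=4 C[2]=5 → dur=5, Σ=28 | A=compute:t2 B=load:t3 [compute-bound]
step 4: L[4]=2 C[3]=5 → dur=5, Σ=33 | A=load:t4 B=compute:t3 [compute-bound]
step 5: C[4]=2 → dur=2, Σ=35 | A=compute:t4 B=idle [compute-only]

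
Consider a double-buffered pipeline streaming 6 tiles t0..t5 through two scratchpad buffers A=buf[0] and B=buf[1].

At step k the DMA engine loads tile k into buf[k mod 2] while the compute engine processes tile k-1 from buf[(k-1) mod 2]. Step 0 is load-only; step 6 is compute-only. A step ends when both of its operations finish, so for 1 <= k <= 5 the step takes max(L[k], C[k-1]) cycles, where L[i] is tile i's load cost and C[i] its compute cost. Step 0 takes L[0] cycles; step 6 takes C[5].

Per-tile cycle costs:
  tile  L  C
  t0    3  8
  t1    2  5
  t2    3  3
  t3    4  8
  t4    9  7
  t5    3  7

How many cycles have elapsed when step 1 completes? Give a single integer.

  0. 3=3c; end=3; A:t0 B:-
  1. max(2,8)=8c; end=11; A:t0 B:t1
  2. max(3,5)=5c; end=16; A:t2 B:t1
  3. max(4,3)=4c; end=20; A:t2 B:t3
  4. max(9,8)=9c; end=29; A:t4 B:t3
  5. max(3,7)=7c; end=36; A:t4 B:t5
  6. 7=7c; end=43; A:t4 B:t5

end_cycle[1] = 11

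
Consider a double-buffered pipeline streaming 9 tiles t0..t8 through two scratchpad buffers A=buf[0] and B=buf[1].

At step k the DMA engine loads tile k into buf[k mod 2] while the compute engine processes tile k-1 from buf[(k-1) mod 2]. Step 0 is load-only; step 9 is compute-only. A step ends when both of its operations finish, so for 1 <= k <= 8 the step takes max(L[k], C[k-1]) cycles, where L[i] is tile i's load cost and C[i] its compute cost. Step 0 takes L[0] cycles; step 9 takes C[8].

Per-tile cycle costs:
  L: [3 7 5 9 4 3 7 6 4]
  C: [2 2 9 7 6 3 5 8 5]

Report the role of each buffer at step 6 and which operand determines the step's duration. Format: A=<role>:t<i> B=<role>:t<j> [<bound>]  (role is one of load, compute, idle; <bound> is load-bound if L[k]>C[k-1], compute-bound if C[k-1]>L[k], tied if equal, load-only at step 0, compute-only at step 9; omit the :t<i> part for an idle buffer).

[0] DMA t0→A (3c) ∥ CU idle ⇒ 3c, clock 3
[1] DMA t1→B (7c) ∥ CU A:t0 (2c) ⇒ 7c, clock 10
[2] DMA t2→A (5c) ∥ CU B:t1 (2c) ⇒ 5c, clock 15
[3] DMA t3→B (9c) ∥ CU A:t2 (9c) ⇒ 9c, clock 24
[4] DMA t4→A (4c) ∥ CU B:t3 (7c) ⇒ 7c, clock 31
[5] DMA t5→B (3c) ∥ CU A:t4 (6c) ⇒ 6c, clock 37
[6] DMA t6→A (7c) ∥ CU B:t5 (3c) ⇒ 7c, clock 44
[7] DMA t7→B (6c) ∥ CU A:t6 (5c) ⇒ 6c, clock 50
[8] DMA t8→A (4c) ∥ CU B:t7 (8c) ⇒ 8c, clock 58
[9] DMA idle ∥ CU A:t8 (5c) ⇒ 5c, clock 63

step 6: A=load:t6 B=compute:t5 [load-bound]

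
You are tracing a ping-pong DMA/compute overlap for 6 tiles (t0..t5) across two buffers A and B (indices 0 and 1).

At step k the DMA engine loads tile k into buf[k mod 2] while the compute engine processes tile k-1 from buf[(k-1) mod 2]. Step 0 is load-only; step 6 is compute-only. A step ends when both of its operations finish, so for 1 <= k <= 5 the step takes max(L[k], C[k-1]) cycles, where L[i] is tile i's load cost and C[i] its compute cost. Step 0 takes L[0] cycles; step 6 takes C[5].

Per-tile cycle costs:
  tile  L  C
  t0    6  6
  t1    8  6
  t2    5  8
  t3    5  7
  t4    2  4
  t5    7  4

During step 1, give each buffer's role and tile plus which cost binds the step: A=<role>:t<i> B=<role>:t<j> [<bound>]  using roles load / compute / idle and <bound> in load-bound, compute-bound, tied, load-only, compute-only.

step 0: L[0]=6 → dur=6, Σ=6 | A=load:t0 B=idle [load-only]
step 1: L[1]=8 C[0]=6 → dur=8, Σ=14 | A=compute:t0 B=load:t1 [load-bound]
step 2: L[2]=5 C[1]=6 → dur=6, Σ=20 | A=load:t2 B=compute:t1 [compute-bound]
step 3: L[3]=5 C[2]=8 → dur=8, Σ=28 | A=compute:t2 B=load:t3 [compute-bound]
step 4: L[4]=2 C[3]=7 → dur=7, Σ=35 | A=load:t4 B=compute:t3 [compute-bound]
step 5: L[5]=7 C[4]=4 → dur=7, Σ=42 | A=compute:t4 B=load:t5 [load-bound]
step 6: C[5]=4 → dur=4, Σ=46 | A=idle B=compute:t5 [compute-only]

step 1: A=compute:t0 B=load:t1 [load-bound]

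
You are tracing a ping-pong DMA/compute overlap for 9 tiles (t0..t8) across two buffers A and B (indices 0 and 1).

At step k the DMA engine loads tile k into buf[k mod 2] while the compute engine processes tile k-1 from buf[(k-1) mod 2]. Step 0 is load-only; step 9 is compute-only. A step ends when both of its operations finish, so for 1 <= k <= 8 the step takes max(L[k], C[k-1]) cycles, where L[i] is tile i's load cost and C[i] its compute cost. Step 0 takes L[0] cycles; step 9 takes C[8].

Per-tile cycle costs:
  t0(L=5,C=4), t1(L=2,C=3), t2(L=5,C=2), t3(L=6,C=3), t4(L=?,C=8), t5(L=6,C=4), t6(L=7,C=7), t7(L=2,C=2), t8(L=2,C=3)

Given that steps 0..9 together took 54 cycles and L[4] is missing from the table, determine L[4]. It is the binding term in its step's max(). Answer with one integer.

step 0: dur = L[0]=5 = 5
step 1: dur = max(L[1]=2, C[0]=4) = 4
step 2: dur = max(L[2]=5, C[1]=3) = 5
step 3: dur = max(L[3]=6, C[2]=2) = 6
step 4: dur = max(L[4]=?, C[3]=3) = L[4]  (unknown; binding)
step 5: dur = max(L[5]=6, C[4]=8) = 8
step 6: dur = max(L[6]=7, C[5]=4) = 7
step 7: dur = max(L[7]=2, C[6]=7) = 7
step 8: dur = max(L[8]=2, C[7]=2) = 2
step 9: dur = C[8]=3 = 3
sum of known step durations = 47
dur[4] = total - known = 54 - 47 = 7
L[4] is the binding max in step 4, so L[4] = dur[4] = 7

L[4] = 7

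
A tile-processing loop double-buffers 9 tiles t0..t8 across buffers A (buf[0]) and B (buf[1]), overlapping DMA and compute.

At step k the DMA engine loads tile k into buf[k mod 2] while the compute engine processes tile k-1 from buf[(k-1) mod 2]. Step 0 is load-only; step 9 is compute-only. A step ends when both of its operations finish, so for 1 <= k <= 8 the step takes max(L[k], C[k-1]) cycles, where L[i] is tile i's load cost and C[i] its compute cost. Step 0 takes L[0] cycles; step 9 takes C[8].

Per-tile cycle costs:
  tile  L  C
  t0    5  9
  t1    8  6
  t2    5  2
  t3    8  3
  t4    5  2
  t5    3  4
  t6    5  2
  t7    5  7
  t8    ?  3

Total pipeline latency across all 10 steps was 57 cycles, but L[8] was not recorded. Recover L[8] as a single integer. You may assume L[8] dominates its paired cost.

L[8] = 8

step 0 → dur = L[0]=5 = 5
step 1 → dur = max(L[1]=8, C[0]=9) = 9
step 2 → dur = max(L[2]=5, C[1]=6) = 6
step 3 → dur = max(L[3]=8, C[2]=2) = 8
step 4 → dur = max(L[4]=5, C[3]=3) = 5
step 5 → dur = max(L[5]=3, C[4]=2) = 3
step 6 → dur = max(L[6]=5, C[5]=4) = 5
step 7 → dur = max(L[7]=5, C[6]=2) = 5
step 8 → dur = max(L[8]=?, C[7]=7) = L[8]  (unknown; binding)
step 9 → dur = C[8]=3 = 3
sum of known step durations = 49
dur[8] = total - known = 57 - 49 = 8
L[8] is the binding max in step 8, so L[8] = dur[8] = 8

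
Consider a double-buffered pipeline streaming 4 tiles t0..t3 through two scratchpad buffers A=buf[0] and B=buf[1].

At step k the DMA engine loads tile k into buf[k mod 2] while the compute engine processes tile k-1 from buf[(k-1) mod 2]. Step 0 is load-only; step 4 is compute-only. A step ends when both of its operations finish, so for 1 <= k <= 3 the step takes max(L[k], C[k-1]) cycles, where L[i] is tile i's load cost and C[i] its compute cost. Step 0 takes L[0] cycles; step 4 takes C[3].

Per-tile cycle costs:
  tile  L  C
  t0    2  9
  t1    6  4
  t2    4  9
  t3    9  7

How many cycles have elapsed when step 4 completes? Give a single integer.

end_cycle[4] = 31

step 0: L[0]=2 → dur=2, Σ=2 | A=load:t0 B=idle [load-only]
step 1: L[1]=6 C[0]=9 → dur=9, Σ=11 | A=compute:t0 B=load:t1 [compute-bound]
step 2: L[2]=4 C[1]=4 → dur=4, Σ=15 | A=load:t2 B=compute:t1 [tied]
step 3: L[3]=9 C[2]=9 → dur=9, Σ=24 | A=compute:t2 B=load:t3 [tied]
step 4: C[3]=7 → dur=7, Σ=31 | A=idle B=compute:t3 [compute-only]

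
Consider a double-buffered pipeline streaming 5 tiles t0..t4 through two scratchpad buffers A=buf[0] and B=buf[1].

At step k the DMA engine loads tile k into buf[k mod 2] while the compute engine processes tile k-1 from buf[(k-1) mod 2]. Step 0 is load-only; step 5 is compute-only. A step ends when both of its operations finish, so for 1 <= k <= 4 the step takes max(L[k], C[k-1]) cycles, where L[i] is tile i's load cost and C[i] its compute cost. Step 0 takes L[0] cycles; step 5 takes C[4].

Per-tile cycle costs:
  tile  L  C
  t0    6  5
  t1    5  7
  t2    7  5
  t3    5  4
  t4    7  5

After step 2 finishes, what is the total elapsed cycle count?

k=0 load=t0/6c comp=- wait=6 total=6
k=1 load=t1/5c comp=t0/5c wait=5 total=11
k=2 load=t2/7c comp=t1/7c wait=7 total=18
k=3 load=t3/5c comp=t2/5c wait=5 total=23
k=4 load=t4/7c comp=t3/4c wait=7 total=30
k=5 load=- comp=t4/5c wait=5 total=35

end_cycle[2] = 18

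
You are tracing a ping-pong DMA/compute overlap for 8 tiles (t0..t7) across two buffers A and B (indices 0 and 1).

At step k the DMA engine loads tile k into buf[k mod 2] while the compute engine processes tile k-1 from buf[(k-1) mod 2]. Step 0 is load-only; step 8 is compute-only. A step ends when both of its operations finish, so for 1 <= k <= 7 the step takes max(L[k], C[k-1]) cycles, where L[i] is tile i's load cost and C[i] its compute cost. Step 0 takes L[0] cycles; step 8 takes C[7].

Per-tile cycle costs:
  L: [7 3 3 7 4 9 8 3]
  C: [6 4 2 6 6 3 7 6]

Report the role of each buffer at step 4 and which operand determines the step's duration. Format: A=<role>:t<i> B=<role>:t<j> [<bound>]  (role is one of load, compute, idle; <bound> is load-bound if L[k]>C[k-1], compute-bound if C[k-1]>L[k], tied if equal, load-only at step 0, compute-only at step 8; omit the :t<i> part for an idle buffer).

step 4: A=load:t4 B=compute:t3 [compute-bound]

step 0: L[0]=7 → dur=7, Σ=7 | A=load:t0 B=idle [load-only]
step 1: L[1]=3 C[0]=6 → dur=6, Σ=13 | A=compute:t0 B=load:t1 [compute-bound]
step 2: L[2]=3 C[1]=4 → dur=4, Σ=17 | A=load:t2 B=compute:t1 [compute-bound]
step 3: L[3]=7 C[2]=2 → dur=7, Σ=24 | A=compute:t2 B=load:t3 [load-bound]
step 4: L[4]=4 C[3]=6 → dur=6, Σ=30 | A=load:t4 B=compute:t3 [compute-bound]
step 5: L[5]=9 C[4]=6 → dur=9, Σ=39 | A=compute:t4 B=load:t5 [load-bound]
step 6: L[6]=8 C[5]=3 → dur=8, Σ=47 | A=load:t6 B=compute:t5 [load-bound]
step 7: L[7]=3 C[6]=7 → dur=7, Σ=54 | A=compute:t6 B=load:t7 [compute-bound]
step 8: C[7]=6 → dur=6, Σ=60 | A=idle B=compute:t7 [compute-only]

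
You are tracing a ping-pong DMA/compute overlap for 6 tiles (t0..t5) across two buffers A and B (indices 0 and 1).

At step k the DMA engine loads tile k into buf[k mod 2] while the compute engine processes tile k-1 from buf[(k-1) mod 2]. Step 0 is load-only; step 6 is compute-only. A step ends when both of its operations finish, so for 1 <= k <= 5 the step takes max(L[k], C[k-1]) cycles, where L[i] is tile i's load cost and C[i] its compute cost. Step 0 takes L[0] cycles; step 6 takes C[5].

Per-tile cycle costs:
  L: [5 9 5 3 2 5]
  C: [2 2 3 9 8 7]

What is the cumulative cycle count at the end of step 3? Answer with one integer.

end_cycle[3] = 22

k=0 load=t0/5c comp=- wait=5 total=5
k=1 load=t1/9c comp=t0/2c wait=9 total=14
k=2 load=t2/5c comp=t1/2c wait=5 total=19
k=3 load=t3/3c comp=t2/3c wait=3 total=22
k=4 load=t4/2c comp=t3/9c wait=9 total=31
k=5 load=t5/5c comp=t4/8c wait=8 total=39
k=6 load=- comp=t5/7c wait=7 total=46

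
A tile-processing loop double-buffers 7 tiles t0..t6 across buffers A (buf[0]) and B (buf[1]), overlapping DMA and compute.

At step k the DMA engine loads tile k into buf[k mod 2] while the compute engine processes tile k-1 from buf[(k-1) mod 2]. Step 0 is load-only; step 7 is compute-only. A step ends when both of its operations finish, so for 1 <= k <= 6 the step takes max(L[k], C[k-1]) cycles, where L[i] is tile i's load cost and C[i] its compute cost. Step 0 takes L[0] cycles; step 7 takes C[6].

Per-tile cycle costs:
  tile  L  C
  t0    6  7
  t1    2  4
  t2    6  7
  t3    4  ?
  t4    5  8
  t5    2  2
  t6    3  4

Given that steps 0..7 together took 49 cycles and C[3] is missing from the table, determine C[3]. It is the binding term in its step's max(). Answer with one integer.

C[3] = 8

step 0 = dur = L[0]=6 = 6
step 1 = dur = max(L[1]=2, C[0]=7) = 7
step 2 = dur = max(L[2]=6, C[1]=4) = 6
step 3 = dur = max(L[3]=4, C[2]=7) = 7
step 4 = dur = max(L[4]=5, C[3]=?) = C[3]  (unknown; binding)
step 5 = dur = max(L[5]=2, C[4]=8) = 8
step 6 = dur = max(L[6]=3, C[5]=2) = 3
step 7 = dur = C[6]=4 = 4
sum of known step durations = 41
dur[4] = total - known = 49 - 41 = 8
C[3] is the binding max in step 4, so C[3] = dur[4] = 8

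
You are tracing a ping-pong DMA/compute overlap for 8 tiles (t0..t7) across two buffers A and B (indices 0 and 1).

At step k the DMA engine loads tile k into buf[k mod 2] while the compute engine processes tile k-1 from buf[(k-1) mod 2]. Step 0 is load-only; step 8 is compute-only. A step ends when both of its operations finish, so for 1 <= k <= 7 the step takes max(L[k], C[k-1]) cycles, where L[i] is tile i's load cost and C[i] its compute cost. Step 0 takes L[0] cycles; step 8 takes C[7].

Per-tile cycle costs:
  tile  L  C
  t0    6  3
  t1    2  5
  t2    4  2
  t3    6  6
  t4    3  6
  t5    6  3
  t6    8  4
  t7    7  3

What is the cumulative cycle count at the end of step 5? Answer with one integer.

step 0: L[0]=6 → dur=6, Σ=6 | A=load:t0 B=idle [load-only]
step 1: L[1]=2 C[0]=3 → dur=3, Σ=9 | A=compute:t0 B=load:t1 [compute-bound]
step 2: L[2]=4 C[1]=5 → dur=5, Σ=14 | A=load:t2 B=compute:t1 [compute-bound]
step 3: L[3]=6 C[2]=2 → dur=6, Σ=20 | A=compute:t2 B=load:t3 [load-bound]
step 4: L[4]=3 C[3]=6 → dur=6, Σ=26 | A=load:t4 B=compute:t3 [compute-bound]
step 5: L[5]=6 C[4]=6 → dur=6, Σ=32 | A=compute:t4 B=load:t5 [tied]
step 6: L[6]=8 C[5]=3 → dur=8, Σ=40 | A=load:t6 B=compute:t5 [load-bound]
step 7: L[7]=7 C[6]=4 → dur=7, Σ=47 | A=compute:t6 B=load:t7 [load-bound]
step 8: C[7]=3 → dur=3, Σ=50 | A=idle B=compute:t7 [compute-only]

end_cycle[5] = 32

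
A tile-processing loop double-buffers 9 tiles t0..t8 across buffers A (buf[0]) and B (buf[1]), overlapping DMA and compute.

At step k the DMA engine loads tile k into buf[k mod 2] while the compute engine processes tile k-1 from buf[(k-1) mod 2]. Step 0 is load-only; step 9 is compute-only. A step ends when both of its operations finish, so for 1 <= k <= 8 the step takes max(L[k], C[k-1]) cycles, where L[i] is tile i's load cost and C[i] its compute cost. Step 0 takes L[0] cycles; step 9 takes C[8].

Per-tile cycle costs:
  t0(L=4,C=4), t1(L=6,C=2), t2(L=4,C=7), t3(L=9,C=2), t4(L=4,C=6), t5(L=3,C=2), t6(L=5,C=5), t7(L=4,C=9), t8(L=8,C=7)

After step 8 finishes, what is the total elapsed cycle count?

end_cycle[8] = 52

step 0: L[0]=4 → dur=4, Σ=4 | A=load:t0 B=idle [load-only]
step 1: L[1]=6 C[0]=4 → dur=6, Σ=10 | A=compute:t0 B=load:t1 [load-bound]
step 2: L[2]=4 C[1]=2 → dur=4, Σ=14 | A=load:t2 B=compute:t1 [load-bound]
step 3: L[3]=9 C[2]=7 → dur=9, Σ=23 | A=compute:t2 B=load:t3 [load-bound]
step 4: L[4]=4 C[3]=2 → dur=4, Σ=27 | A=load:t4 B=compute:t3 [load-bound]
step 5: L[5]=3 C[4]=6 → dur=6, Σ=33 | A=compute:t4 B=load:t5 [compute-bound]
step 6: L[6]=5 C[5]=2 → dur=5, Σ=38 | A=load:t6 B=compute:t5 [load-bound]
step 7: L[7]=4 C[6]=5 → dur=5, Σ=43 | A=compute:t6 B=load:t7 [compute-bound]
step 8: L[8]=8 C[7]=9 → dur=9, Σ=52 | A=load:t8 B=compute:t7 [compute-bound]
step 9: C[8]=7 → dur=7, Σ=59 | A=compute:t8 B=idle [compute-only]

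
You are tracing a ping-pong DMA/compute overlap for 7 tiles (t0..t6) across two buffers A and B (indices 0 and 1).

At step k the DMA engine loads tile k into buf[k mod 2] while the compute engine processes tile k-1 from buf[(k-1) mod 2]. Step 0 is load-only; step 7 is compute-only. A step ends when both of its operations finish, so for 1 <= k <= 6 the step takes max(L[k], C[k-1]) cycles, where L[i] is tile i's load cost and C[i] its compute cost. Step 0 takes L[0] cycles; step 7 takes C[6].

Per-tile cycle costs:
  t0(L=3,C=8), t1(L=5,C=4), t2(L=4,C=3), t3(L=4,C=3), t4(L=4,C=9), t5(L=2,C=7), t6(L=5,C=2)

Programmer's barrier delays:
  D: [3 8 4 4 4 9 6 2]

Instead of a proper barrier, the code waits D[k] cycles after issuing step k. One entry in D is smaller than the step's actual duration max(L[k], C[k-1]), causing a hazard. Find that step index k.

k=0 barrier L[0]=3→3c, D[0]=3 ok
k=1 barrier max(L[1]=5,C[0]=8)→8c, D[1]=8 ok
k=2 barrier max(L[2]=4,C[1]=4)→4c, D[2]=4 ok
k=3 barrier max(L[3]=4,C[2]=3)→4c, D[3]=4 ok
k=4 barrier max(L[4]=4,C[3]=3)→4c, D[4]=4 ok
k=5 barrier max(L[5]=2,C[4]=9)→9c, D[5]=9 ok
k=6 barrier max(L[6]=5,C[5]=7)→7c, D[6]=6 SHORT
k=7 barrier C[6]=2→2c, D[7]=2 ok

hazard at step 6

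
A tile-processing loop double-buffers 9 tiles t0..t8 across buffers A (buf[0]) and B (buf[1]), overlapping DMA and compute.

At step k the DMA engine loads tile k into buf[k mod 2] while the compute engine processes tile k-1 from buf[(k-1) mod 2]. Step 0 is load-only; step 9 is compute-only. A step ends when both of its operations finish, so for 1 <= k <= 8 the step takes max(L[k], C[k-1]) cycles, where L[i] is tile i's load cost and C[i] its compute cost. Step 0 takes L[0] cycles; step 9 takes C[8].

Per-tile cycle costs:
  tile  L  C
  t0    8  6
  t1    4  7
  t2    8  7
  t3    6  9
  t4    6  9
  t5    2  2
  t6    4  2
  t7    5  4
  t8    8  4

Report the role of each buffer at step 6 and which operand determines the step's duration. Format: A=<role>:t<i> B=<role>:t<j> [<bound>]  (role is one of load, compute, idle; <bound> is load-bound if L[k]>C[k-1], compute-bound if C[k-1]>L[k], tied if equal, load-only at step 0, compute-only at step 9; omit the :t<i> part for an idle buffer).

[0] DMA t0→A (8c) ∥ CU idle ⇒ 8c, clock 8
[1] DMA t1→B (4c) ∥ CU A:t0 (6c) ⇒ 6c, clock 14
[2] DMA t2→A (8c) ∥ CU B:t1 (7c) ⇒ 8c, clock 22
[3] DMA t3→B (6c) ∥ CU A:t2 (7c) ⇒ 7c, clock 29
[4] DMA t4→A (6c) ∥ CU B:t3 (9c) ⇒ 9c, clock 38
[5] DMA t5→B (2c) ∥ CU A:t4 (9c) ⇒ 9c, clock 47
[6] DMA t6→A (4c) ∥ CU B:t5 (2c) ⇒ 4c, clock 51
[7] DMA t7→B (5c) ∥ CU A:t6 (2c) ⇒ 5c, clock 56
[8] DMA t8→A (8c) ∥ CU B:t7 (4c) ⇒ 8c, clock 64
[9] DMA idle ∥ CU A:t8 (4c) ⇒ 4c, clock 68

step 6: A=load:t6 B=compute:t5 [load-bound]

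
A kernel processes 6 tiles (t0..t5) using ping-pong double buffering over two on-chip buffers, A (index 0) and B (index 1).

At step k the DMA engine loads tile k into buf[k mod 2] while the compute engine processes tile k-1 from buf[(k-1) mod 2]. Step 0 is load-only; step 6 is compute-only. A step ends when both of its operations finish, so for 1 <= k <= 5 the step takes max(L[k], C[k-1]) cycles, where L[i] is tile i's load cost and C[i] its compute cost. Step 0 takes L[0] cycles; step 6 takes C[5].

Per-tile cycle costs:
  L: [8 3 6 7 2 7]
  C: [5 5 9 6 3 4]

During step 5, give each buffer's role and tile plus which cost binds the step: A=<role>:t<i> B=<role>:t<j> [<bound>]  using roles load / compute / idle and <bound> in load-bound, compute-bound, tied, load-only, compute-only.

step 5: A=compute:t4 B=load:t5 [load-bound]

k=0 load=t0/8c comp=- wait=8 total=8
k=1 load=t1/3c comp=t0/5c wait=5 total=13
k=2 load=t2/6c comp=t1/5c wait=6 total=19
k=3 load=t3/7c comp=t2/9c wait=9 total=28
k=4 load=t4/2c comp=t3/6c wait=6 total=34
k=5 load=t5/7c comp=t4/3c wait=7 total=41
k=6 load=- comp=t5/4c wait=4 total=45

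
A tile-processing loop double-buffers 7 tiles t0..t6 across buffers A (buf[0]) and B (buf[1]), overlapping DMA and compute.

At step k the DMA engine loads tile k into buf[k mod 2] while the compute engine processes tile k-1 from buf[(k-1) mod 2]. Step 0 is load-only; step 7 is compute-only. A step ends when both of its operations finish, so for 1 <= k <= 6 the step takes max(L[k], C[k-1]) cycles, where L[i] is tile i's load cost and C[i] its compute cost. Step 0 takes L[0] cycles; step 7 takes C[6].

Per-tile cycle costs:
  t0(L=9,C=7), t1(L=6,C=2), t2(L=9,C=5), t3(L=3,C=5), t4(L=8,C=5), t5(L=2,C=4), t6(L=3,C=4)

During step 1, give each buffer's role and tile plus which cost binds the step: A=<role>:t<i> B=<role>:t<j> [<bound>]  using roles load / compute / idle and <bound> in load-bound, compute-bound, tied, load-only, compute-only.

  0. 9=9c; end=9; A:t0 B:-
  1. max(6,7)=7c; end=16; A:t0 B:t1
  2. max(9,2)=9c; end=25; A:t2 B:t1
  3. max(3,5)=5c; end=30; A:t2 B:t3
  4. max(8,5)=8c; end=38; A:t4 B:t3
  5. max(2,5)=5c; end=43; A:t4 B:t5
  6. max(3,4)=4c; end=47; A:t6 B:t5
  7. 4=4c; end=51; A:t6 B:t5

step 1: A=compute:t0 B=load:t1 [compute-bound]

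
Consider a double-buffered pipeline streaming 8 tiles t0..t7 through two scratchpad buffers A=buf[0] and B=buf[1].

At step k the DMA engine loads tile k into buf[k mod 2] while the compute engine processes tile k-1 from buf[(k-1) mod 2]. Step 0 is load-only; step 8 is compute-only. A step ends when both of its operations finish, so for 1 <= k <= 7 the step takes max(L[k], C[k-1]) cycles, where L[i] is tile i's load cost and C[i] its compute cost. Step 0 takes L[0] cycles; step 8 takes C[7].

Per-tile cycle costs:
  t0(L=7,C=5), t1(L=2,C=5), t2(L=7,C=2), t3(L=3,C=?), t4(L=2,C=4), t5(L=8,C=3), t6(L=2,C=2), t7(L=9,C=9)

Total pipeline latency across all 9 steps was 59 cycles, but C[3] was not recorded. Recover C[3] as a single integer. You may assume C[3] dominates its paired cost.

step 0 = dur = L[0]=7 = 7
step 1 = dur = max(L[1]=2, C[0]=5) = 5
step 2 = dur = max(L[2]=7, C[1]=5) = 7
step 3 = dur = max(L[3]=3, C[2]=2) = 3
step 4 = dur = max(L[4]=2, C[3]=?) = C[3]  (unknown; binding)
step 5 = dur = max(L[5]=8, C[4]=4) = 8
step 6 = dur = max(L[6]=2, C[5]=3) = 3
step 7 = dur = max(L[7]=9, C[6]=2) = 9
step 8 = dur = C[7]=9 = 9
sum of known step durations = 51
dur[4] = total - known = 59 - 51 = 8
C[3] is the binding max in step 4, so C[3] = dur[4] = 8

C[3] = 8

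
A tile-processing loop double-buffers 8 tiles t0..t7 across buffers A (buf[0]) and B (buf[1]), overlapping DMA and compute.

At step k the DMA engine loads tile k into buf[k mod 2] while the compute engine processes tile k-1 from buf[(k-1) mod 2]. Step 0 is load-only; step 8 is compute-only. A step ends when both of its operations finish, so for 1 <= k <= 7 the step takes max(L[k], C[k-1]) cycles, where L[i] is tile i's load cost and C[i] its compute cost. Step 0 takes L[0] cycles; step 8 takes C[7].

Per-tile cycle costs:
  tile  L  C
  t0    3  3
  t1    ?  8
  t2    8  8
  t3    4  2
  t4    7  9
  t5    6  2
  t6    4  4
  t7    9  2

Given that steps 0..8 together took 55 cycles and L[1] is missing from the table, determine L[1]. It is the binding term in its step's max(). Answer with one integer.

step 0: dur = L[0]=3 = 3
step 1: dur = max(L[1]=?, C[0]=3) = L[1]  (unknown; binding)
step 2: dur = max(L[2]=8, C[1]=8) = 8
step 3: dur = max(L[3]=4, C[2]=8) = 8
step 4: dur = max(L[4]=7, C[3]=2) = 7
step 5: dur = max(L[5]=6, C[4]=9) = 9
step 6: dur = max(L[6]=4, C[5]=2) = 4
step 7: dur = max(L[7]=9, C[6]=4) = 9
step 8: dur = C[7]=2 = 2
sum of known step durations = 50
dur[1] = total - known = 55 - 50 = 5
L[1] is the binding max in step 1, so L[1] = dur[1] = 5

L[1] = 5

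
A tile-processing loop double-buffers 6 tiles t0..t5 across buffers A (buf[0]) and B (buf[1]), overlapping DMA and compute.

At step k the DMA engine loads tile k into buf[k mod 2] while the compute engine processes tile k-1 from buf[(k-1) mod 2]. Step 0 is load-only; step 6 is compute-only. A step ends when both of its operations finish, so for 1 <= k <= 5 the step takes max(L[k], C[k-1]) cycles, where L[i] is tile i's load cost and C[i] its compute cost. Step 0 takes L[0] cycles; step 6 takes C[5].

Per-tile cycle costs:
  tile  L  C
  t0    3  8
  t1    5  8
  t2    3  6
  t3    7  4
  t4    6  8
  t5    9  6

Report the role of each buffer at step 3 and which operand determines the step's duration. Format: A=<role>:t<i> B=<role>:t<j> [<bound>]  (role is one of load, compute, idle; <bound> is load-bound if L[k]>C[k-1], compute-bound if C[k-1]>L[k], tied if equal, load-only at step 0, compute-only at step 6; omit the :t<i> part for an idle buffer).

[0] DMA t0→A (3c) ∥ CU idle ⇒ 3c, clock 3
[1] DMA t1→B (5c) ∥ CU A:t0 (8c) ⇒ 8c, clock 11
[2] DMA t2→A (3c) ∥ CU B:t1 (8c) ⇒ 8c, clock 19
[3] DMA t3→B (7c) ∥ CU A:t2 (6c) ⇒ 7c, clock 26
[4] DMA t4→A (6c) ∥ CU B:t3 (4c) ⇒ 6c, clock 32
[5] DMA t5→B (9c) ∥ CU A:t4 (8c) ⇒ 9c, clock 41
[6] DMA idle ∥ CU B:t5 (6c) ⇒ 6c, clock 47

step 3: A=compute:t2 B=load:t3 [load-bound]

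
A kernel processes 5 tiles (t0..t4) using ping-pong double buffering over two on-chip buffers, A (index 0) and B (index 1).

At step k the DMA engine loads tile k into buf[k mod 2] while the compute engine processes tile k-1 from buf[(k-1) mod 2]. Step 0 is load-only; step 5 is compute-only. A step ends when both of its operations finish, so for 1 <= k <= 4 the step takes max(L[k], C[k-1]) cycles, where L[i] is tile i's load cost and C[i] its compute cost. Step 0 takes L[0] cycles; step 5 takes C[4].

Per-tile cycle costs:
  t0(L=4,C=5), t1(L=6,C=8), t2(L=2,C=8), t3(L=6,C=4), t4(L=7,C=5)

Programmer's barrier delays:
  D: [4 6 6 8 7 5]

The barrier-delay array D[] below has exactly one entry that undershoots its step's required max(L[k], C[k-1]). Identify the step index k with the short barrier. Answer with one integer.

hazard at step 2

[0] required=L[0]=4=4 vs D=4 ok
[1] required=max(L[1]=6,C[0]=5)=6 vs D=6 ok
[2] required=max(L[2]=2,C[1]=8)=8 vs D=6 SHORT
[3] required=max(L[3]=6,C[2]=8)=8 vs D=8 ok
[4] required=max(L[4]=7,C[3]=4)=7 vs D=7 ok
[5] required=C[4]=5=5 vs D=5 ok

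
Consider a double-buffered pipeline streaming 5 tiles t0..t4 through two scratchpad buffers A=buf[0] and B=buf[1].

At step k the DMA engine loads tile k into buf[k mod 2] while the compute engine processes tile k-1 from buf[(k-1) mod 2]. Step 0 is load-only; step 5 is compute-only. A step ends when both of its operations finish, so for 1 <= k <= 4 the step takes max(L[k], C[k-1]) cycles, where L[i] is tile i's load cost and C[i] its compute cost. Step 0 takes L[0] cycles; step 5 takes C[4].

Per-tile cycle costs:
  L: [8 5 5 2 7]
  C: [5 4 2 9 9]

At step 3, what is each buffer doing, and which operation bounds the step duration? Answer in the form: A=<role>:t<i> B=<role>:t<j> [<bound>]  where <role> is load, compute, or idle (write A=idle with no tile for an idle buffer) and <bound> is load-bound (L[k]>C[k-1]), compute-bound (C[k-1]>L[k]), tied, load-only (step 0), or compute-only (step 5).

  0. 8=8c; end=8; A:t0 B:-
  1. max(5,5)=5c; end=13; A:t0 B:t1
  2. max(5,4)=5c; end=18; A:t2 B:t1
  3. max(2,2)=2c; end=20; A:t2 B:t3
  4. max(7,9)=9c; end=29; A:t4 B:t3
  5. 9=9c; end=38; A:t4 B:t3

step 3: A=compute:t2 B=load:t3 [tied]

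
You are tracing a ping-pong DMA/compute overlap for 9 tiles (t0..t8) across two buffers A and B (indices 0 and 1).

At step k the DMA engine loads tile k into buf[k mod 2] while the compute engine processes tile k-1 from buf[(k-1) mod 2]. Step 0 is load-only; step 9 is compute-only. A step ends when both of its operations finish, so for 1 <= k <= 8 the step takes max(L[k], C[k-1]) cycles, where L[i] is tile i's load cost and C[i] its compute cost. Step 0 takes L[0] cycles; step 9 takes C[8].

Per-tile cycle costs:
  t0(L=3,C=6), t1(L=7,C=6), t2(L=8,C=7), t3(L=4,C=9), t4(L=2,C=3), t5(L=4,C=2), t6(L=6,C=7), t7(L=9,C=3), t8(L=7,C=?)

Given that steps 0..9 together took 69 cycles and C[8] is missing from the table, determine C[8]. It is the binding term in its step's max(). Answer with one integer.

step 0 | dur = L[0]=3 = 3
step 1 | dur = max(L[1]=7, C[0]=6) = 7
step 2 | dur = max(L[2]=8, C[1]=6) = 8
step 3 | dur = max(L[3]=4, C[2]=7) = 7
step 4 | dur = max(L[4]=2, C[3]=9) = 9
step 5 | dur = max(L[5]=4, C[4]=3) = 4
step 6 | dur = max(L[6]=6, C[5]=2) = 6
step 7 | dur = max(L[7]=9, C[6]=7) = 9
step 8 | dur = max(L[8]=7, C[7]=3) = 7
step 9 | dur = C[8]=? = C[8]  (unknown; binding)
sum of known step durations = 60
dur[9] = total - known = 69 - 60 = 9
C[8] is the binding max in step 9, so C[8] = dur[9] = 9

C[8] = 9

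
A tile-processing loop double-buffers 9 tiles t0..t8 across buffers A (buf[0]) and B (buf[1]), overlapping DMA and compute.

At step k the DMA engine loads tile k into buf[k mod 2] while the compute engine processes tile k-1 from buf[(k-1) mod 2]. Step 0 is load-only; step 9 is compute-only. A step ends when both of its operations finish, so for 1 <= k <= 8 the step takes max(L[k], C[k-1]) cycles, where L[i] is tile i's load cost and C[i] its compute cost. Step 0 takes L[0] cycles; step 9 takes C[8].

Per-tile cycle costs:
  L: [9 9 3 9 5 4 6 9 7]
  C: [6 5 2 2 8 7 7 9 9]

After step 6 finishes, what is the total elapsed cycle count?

end_cycle[6] = 52

[0] DMA t0→A (9c) ∥ CU idle ⇒ 9c, clock 9
[1] DMA t1→B (9c) ∥ CU A:t0 (6c) ⇒ 9c, clock 18
[2] DMA t2→A (3c) ∥ CU B:t1 (5c) ⇒ 5c, clock 23
[3] DMA t3→B (9c) ∥ CU A:t2 (2c) ⇒ 9c, clock 32
[4] DMA t4→A (5c) ∥ CU B:t3 (2c) ⇒ 5c, clock 37
[5] DMA t5→B (4c) ∥ CU A:t4 (8c) ⇒ 8c, clock 45
[6] DMA t6→A (6c) ∥ CU B:t5 (7c) ⇒ 7c, clock 52
[7] DMA t7→B (9c) ∥ CU A:t6 (7c) ⇒ 9c, clock 61
[8] DMA t8→A (7c) ∥ CU B:t7 (9c) ⇒ 9c, clock 70
[9] DMA idle ∥ CU A:t8 (9c) ⇒ 9c, clock 79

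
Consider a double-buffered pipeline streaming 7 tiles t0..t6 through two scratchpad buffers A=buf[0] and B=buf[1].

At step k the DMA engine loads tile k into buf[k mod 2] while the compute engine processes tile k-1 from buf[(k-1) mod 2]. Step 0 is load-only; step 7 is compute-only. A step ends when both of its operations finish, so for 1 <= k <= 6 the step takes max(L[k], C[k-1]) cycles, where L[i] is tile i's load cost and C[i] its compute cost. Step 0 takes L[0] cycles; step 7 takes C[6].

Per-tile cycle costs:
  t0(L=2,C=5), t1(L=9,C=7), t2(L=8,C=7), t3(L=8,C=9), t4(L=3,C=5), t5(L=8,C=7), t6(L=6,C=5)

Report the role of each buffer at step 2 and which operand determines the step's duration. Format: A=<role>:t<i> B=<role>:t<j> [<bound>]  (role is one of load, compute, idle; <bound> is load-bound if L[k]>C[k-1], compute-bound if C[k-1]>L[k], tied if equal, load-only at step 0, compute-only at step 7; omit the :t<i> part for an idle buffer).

step 0: L[0]=2 → dur=2, Σ=2 | A=load:t0 B=idle [load-only]
step 1: L[1]=9 C[0]=5 → dur=9, Σ=11 | A=compute:t0 B=load:t1 [load-bound]
step 2: L[2]=8 C[1]=7 → dur=8, Σ=19 | A=load:t2 B=compute:t1 [load-bound]
step 3: L[3]=8 C[2]=7 → dur=8, Σ=27 | A=compute:t2 B=load:t3 [load-bound]
step 4: L[4]=3 C[3]=9 → dur=9, Σ=36 | A=load:t4 B=compute:t3 [compute-bound]
step 5: L[5]=8 C[4]=5 → dur=8, Σ=44 | A=compute:t4 B=load:t5 [load-bound]
step 6: L[6]=6 C[5]=7 → dur=7, Σ=51 | A=load:t6 B=compute:t5 [compute-bound]
step 7: C[6]=5 → dur=5, Σ=56 | A=compute:t6 B=idle [compute-only]

step 2: A=load:t2 B=compute:t1 [load-bound]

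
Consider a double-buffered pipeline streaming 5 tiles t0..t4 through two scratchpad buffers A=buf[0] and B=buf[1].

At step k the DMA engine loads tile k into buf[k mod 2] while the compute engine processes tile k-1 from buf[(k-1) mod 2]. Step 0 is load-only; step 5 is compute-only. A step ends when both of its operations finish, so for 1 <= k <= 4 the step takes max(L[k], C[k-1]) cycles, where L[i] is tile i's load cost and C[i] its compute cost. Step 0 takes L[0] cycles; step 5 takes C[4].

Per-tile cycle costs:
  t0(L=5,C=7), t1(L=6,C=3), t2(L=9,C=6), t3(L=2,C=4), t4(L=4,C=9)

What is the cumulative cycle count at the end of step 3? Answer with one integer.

[0] DMA t0→A (5c) ∥ CU idle ⇒ 5c, clock 5
[1] DMA t1→B (6c) ∥ CU A:t0 (7c) ⇒ 7c, clock 12
[2] DMA t2→A (9c) ∥ CU B:t1 (3c) ⇒ 9c, clock 21
[3] DMA t3→B (2c) ∥ CU A:t2 (6c) ⇒ 6c, clock 27
[4] DMA t4→A (4c) ∥ CU B:t3 (4c) ⇒ 4c, clock 31
[5] DMA idle ∥ CU A:t4 (9c) ⇒ 9c, clock 40

end_cycle[3] = 27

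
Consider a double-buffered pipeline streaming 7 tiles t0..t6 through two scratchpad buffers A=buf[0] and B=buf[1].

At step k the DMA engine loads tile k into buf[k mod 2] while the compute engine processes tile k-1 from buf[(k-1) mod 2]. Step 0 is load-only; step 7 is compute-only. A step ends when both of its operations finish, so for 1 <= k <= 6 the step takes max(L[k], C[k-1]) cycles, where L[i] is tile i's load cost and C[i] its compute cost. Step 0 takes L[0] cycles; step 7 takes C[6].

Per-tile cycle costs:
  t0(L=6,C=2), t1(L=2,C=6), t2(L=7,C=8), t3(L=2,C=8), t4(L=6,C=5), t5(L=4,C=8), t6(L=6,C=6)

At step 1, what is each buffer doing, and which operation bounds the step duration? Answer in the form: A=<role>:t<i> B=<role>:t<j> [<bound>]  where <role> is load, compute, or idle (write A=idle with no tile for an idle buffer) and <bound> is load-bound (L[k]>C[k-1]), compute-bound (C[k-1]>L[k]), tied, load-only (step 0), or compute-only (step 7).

step 1: A=compute:t0 B=load:t1 [tied]

k=0 load=t0/6c comp=- wait=6 total=6
k=1 load=t1/2c comp=t0/2c wait=2 total=8
k=2 load=t2/7c comp=t1/6c wait=7 total=15
k=3 load=t3/2c comp=t2/8c wait=8 total=23
k=4 load=t4/6c comp=t3/8c wait=8 total=31
k=5 load=t5/4c comp=t4/5c wait=5 total=36
k=6 load=t6/6c comp=t5/8c wait=8 total=44
k=7 load=- comp=t6/6c wait=6 total=50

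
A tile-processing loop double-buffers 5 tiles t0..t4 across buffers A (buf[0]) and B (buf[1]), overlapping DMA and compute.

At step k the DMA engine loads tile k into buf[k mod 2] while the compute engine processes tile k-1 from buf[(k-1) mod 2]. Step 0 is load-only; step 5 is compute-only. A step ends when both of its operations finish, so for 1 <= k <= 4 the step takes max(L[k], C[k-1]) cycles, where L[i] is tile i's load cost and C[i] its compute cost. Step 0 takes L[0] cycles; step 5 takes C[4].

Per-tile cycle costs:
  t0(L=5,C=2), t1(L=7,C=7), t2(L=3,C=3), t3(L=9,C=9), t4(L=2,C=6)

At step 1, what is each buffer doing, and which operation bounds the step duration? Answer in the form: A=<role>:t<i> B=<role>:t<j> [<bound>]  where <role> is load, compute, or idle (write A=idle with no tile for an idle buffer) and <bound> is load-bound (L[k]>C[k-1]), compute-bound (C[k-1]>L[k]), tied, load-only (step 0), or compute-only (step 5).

[0] DMA t0→A (5c) ∥ CU idle ⇒ 5c, clock 5
[1] DMA t1→B (7c) ∥ CU A:t0 (2c) ⇒ 7c, clock 12
[2] DMA t2→A (3c) ∥ CU B:t1 (7c) ⇒ 7c, clock 19
[3] DMA t3→B (9c) ∥ CU A:t2 (3c) ⇒ 9c, clock 28
[4] DMA t4→A (2c) ∥ CU B:t3 (9c) ⇒ 9c, clock 37
[5] DMA idle ∥ CU A:t4 (6c) ⇒ 6c, clock 43

step 1: A=compute:t0 B=load:t1 [load-bound]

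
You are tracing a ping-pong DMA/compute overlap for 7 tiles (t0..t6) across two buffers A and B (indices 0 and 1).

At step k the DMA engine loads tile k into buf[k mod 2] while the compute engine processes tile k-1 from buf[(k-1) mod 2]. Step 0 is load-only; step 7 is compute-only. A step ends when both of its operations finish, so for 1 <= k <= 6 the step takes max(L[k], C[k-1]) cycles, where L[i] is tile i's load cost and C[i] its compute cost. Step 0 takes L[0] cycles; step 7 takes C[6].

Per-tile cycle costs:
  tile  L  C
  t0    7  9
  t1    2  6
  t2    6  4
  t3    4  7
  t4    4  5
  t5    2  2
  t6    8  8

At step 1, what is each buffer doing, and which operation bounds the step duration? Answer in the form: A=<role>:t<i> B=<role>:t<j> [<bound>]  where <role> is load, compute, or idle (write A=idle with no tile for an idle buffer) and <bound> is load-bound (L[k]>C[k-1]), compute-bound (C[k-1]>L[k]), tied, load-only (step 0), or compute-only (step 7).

step 1: A=compute:t0 B=load:t1 [compute-bound]

  0. 7=7c; end=7; A:t0 B:-
  1. max(2,9)=9c; end=16; A:t0 B:t1
  2. max(6,6)=6c; end=22; A:t2 B:t1
  3. max(4,4)=4c; end=26; A:t2 B:t3
  4. max(4,7)=7c; end=33; A:t4 B:t3
  5. max(2,5)=5c; end=38; A:t4 B:t5
  6. max(8,2)=8c; end=46; A:t6 B:t5
  7. 8=8c; end=54; A:t6 B:t5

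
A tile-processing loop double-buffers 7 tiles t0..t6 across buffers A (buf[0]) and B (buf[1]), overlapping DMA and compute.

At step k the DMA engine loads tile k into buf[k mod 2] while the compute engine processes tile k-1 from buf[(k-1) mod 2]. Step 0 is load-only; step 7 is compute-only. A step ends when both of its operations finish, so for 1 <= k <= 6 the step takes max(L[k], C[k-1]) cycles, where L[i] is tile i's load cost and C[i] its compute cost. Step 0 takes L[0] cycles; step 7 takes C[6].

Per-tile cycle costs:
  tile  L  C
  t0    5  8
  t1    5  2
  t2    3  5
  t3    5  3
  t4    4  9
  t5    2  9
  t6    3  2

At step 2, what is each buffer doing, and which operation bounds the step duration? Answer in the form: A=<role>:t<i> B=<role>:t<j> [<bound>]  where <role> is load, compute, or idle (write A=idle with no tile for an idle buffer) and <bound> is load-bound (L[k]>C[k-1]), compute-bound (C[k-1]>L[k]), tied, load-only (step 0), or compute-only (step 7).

  0. 5=5c; end=5; A:t0 B:-
  1. max(5,8)=8c; end=13; A:t0 B:t1
  2. max(3,2)=3c; end=16; A:t2 B:t1
  3. max(5,5)=5c; end=21; A:t2 B:t3
  4. max(4,3)=4c; end=25; A:t4 B:t3
  5. max(2,9)=9c; end=34; A:t4 B:t5
  6. max(3,9)=9c; end=43; A:t6 B:t5
  7. 2=2c; end=45; A:t6 B:t5

step 2: A=load:t2 B=compute:t1 [load-bound]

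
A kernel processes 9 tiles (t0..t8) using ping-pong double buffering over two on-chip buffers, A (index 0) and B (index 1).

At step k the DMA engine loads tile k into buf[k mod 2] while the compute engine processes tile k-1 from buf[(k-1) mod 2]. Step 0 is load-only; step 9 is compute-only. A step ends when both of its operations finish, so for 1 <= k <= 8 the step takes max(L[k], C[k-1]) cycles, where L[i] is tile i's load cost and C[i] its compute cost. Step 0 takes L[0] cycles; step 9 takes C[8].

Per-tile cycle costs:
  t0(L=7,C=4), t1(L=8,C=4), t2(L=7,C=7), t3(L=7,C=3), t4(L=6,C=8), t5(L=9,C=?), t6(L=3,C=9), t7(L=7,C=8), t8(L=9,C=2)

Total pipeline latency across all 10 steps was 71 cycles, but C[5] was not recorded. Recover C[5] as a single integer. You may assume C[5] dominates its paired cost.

C[5] = 7

step 0 | dur = L[0]=7 = 7
step 1 | dur = max(L[1]=8, C[0]=4) = 8
step 2 | dur = max(L[2]=7, C[1]=4) = 7
step 3 | dur = max(L[3]=7, C[2]=7) = 7
step 4 | dur = max(L[4]=6, C[3]=3) = 6
step 5 | dur = max(L[5]=9, C[4]=8) = 9
step 6 | dur = max(L[6]=3, C[5]=?) = C[5]  (unknown; binding)
step 7 | dur = max(L[7]=7, C[6]=9) = 9
step 8 | dur = max(L[8]=9, C[7]=8) = 9
step 9 | dur = C[8]=2 = 2
sum of known step durations = 64
dur[6] = total - known = 71 - 64 = 7
C[5] is the binding max in step 6, so C[5] = dur[6] = 7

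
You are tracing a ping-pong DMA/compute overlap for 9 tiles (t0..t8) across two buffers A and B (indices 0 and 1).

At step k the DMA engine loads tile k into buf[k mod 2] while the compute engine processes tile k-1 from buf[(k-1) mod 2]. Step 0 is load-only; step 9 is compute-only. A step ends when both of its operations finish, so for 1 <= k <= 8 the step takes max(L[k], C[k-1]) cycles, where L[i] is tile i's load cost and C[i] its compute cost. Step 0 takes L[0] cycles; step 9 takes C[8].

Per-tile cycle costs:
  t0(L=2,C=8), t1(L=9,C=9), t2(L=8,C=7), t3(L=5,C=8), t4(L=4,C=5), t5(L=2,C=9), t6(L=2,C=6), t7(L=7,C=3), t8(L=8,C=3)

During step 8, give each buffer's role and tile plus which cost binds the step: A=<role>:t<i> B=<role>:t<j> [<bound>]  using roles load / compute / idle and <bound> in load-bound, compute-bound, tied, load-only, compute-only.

step 8: A=load:t8 B=compute:t7 [load-bound]

  0. 2=2c; end=2; A:t0 B:-
  1. max(9,8)=9c; end=11; A:t0 B:t1
  2. max(8,9)=9c; end=20; A:t2 B:t1
  3. max(5,7)=7c; end=27; A:t2 B:t3
  4. max(4,8)=8c; end=35; A:t4 B:t3
  5. max(2,5)=5c; end=40; A:t4 B:t5
  6. max(2,9)=9c; end=49; A:t6 B:t5
  7. max(7,6)=7c; end=56; A:t6 B:t7
  8. max(8,3)=8c; end=64; A:t8 B:t7
  9. 3=3c; end=67; A:t8 B:t7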